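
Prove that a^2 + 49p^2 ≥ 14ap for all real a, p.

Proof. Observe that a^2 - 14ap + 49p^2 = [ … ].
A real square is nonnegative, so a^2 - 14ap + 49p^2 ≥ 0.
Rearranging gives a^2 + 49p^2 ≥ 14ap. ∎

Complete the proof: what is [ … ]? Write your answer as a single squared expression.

(a - 7p)^2

a^2 - 14ap + 49p^2 is a perfect-square trinomial: the outer terms are (a)^2 and (7p)^2, and the cross term is -2·a·7p.
So a^2 - 14ap + 49p^2 = (a - 7p)^2 ≥ 0.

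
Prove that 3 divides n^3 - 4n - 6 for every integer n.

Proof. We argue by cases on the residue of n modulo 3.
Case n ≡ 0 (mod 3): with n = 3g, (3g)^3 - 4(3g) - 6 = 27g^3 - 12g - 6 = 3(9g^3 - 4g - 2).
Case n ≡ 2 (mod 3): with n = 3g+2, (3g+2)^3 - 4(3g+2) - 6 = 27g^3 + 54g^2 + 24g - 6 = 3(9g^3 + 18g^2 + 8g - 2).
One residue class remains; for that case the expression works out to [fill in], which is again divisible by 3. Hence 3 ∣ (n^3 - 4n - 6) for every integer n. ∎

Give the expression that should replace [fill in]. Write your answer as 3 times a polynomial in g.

The residues treated are {0, 2}, so the missing case is n ≡ 1 (mod 3); write n = 3g+1.
Then (3g+1)^3 - 4(3g+1) - 6 = 27g^3 + 27g^2 - 3g - 9 = 3(9g^3 + 9g^2 - g - 3).

3(9g^3 + 9g^2 - g - 3)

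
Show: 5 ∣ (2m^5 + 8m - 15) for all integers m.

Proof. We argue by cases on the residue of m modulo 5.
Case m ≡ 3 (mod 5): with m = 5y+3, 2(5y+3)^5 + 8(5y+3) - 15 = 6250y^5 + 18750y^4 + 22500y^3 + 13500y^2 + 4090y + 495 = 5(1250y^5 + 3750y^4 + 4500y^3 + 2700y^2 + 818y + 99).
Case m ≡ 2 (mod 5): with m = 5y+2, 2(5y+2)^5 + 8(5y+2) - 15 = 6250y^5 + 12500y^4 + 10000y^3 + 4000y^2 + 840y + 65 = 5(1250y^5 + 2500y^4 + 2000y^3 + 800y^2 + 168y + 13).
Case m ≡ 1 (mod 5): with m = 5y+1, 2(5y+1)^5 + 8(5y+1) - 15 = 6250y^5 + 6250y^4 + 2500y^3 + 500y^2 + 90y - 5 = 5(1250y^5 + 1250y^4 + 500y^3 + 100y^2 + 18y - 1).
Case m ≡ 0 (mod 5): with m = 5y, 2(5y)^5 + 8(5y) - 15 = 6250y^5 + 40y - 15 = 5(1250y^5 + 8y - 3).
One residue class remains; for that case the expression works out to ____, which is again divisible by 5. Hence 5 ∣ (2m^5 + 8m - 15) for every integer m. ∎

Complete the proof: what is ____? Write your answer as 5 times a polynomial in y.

Only m ≡ 4 (mod 5) is unaccounted for. Put m = 5y+4:
2(5y+4)^5 + 8(5y+4) - 15 expands to 6250y^5 + 25000y^4 + 40000y^3 + 32000y^2 + 12840y + 2065,
and factoring out 5 leaves 5(1250y^5 + 5000y^4 + 8000y^3 + 6400y^2 + 2568y + 413).

5(1250y^5 + 5000y^4 + 8000y^3 + 6400y^2 + 2568y + 413)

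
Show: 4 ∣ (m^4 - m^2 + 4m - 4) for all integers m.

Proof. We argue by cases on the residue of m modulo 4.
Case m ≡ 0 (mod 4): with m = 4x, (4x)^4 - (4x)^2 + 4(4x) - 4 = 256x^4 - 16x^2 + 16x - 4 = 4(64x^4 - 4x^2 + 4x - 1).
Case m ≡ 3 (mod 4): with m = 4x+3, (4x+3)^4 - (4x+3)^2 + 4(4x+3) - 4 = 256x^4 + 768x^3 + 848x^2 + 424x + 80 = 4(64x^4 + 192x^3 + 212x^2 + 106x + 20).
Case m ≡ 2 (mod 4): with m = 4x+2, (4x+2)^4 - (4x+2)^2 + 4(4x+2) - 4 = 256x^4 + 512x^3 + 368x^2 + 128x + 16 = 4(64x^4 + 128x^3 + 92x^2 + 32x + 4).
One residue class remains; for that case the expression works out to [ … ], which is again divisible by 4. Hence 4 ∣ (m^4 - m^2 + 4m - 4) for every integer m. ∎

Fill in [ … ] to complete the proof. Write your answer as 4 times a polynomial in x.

Only m ≡ 1 (mod 4) is unaccounted for. Put m = 4x+1:
(4x+1)^4 - (4x+1)^2 + 4(4x+1) - 4 expands to 256x^4 + 256x^3 + 80x^2 + 24x,
and factoring out 4 leaves 4(64x^4 + 64x^3 + 20x^2 + 6x).

4(64x^4 + 64x^3 + 20x^2 + 6x)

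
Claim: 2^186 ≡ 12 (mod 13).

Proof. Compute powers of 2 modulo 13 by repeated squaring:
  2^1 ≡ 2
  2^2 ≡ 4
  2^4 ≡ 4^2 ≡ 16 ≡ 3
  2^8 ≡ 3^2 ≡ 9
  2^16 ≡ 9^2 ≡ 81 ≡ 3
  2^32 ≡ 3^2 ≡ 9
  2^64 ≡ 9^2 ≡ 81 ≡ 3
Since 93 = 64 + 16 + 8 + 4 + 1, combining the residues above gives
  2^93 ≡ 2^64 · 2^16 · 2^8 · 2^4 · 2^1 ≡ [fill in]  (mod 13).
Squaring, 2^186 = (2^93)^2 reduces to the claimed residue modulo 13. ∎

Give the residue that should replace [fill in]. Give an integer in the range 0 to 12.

2^64 · 2^16 · 2^8 · 2^4 · 2^1 ≡ 3 · 3 · 9 · 3 · 2 = 486.
486 mod 13 = 5, so 2^93 ≡ 5 (mod 13).

5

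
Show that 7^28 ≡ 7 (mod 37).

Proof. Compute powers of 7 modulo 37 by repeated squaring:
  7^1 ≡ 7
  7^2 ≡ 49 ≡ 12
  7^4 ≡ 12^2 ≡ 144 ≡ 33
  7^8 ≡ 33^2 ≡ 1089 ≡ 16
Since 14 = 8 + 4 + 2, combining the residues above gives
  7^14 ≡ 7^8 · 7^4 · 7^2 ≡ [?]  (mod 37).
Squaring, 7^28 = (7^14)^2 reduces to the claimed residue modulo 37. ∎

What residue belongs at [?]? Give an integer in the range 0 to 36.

9

7^8 · 7^4 · 7^2 ≡ 16 · 33 · 12 = 6336.
6336 mod 37 = 9, so 7^14 ≡ 9 (mod 37).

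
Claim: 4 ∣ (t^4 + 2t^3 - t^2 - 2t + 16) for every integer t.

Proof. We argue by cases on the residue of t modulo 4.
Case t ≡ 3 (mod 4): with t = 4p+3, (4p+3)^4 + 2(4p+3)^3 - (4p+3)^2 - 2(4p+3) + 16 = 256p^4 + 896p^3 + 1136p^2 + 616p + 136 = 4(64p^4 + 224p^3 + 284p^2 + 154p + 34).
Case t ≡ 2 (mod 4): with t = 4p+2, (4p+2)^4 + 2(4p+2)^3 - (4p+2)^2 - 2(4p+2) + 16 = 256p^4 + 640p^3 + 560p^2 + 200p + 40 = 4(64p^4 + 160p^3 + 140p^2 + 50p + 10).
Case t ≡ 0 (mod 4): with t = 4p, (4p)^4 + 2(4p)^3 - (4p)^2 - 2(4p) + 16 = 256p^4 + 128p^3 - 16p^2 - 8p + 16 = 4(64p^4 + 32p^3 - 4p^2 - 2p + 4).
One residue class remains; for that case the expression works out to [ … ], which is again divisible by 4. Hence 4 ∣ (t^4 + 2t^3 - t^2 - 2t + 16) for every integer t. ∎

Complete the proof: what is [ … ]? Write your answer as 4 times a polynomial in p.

Only t ≡ 1 (mod 4) is unaccounted for. Put t = 4p+1:
(4p+1)^4 + 2(4p+1)^3 - (4p+1)^2 - 2(4p+1) + 16 expands to 256p^4 + 384p^3 + 176p^2 + 24p + 16,
and factoring out 4 leaves 4(64p^4 + 96p^3 + 44p^2 + 6p + 4).

4(64p^4 + 96p^3 + 44p^2 + 6p + 4)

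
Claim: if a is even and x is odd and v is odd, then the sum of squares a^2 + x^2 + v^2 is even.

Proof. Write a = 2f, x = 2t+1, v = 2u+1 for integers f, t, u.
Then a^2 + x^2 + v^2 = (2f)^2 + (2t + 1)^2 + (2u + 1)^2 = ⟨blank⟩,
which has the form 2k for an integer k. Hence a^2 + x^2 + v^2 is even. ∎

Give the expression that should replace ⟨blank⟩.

Expanding: (2f)^2 + (2t + 1)^2 + (2u + 1)^2 = 4f^2 + 4t^2 + 4t + 4u^2 + 4u + 2.
Every term is even; pulling out the factor of 2 gives 2(2f^2 + 2t^2 + 2t + 2u^2 + 2u + 1).

2(2f^2 + 2t^2 + 2t + 2u^2 + 2u + 1)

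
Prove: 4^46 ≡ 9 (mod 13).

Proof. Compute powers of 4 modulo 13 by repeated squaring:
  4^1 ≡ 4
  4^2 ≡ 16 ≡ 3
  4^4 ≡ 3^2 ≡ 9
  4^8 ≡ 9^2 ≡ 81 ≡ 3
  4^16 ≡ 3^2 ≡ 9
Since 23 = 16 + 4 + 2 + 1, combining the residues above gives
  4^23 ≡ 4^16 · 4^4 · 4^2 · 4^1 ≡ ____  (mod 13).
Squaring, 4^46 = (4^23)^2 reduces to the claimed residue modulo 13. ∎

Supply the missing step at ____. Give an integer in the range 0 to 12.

10

4^16 · 4^4 · 4^2 · 4^1 ≡ 9 · 9 · 3 · 4 = 972.
972 mod 13 = 10, so 4^23 ≡ 10 (mod 13).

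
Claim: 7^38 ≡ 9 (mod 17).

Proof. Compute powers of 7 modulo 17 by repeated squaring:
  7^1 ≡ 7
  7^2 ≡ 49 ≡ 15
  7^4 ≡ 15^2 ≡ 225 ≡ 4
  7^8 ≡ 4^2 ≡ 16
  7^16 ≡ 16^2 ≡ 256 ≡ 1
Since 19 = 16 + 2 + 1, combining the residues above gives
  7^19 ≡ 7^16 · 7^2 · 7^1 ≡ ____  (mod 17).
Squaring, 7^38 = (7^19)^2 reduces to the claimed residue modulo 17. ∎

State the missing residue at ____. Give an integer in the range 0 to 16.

3

7^16 · 7^2 · 7^1 ≡ 1 · 15 · 7 = 105.
105 mod 17 = 3, so 7^19 ≡ 3 (mod 17).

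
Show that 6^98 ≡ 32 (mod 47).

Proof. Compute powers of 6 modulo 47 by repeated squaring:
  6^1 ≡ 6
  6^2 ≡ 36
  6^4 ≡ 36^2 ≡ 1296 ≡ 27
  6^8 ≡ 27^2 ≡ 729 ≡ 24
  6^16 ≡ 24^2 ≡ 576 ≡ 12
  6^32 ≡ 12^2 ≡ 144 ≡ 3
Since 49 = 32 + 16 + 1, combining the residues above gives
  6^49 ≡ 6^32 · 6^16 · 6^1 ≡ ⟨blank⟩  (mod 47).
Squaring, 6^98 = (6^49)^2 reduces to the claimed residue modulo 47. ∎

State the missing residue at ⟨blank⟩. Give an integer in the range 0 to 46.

28

6^32 · 6^16 · 6^1 ≡ 3 · 12 · 6 = 216.
216 mod 47 = 28, so 6^49 ≡ 28 (mod 47).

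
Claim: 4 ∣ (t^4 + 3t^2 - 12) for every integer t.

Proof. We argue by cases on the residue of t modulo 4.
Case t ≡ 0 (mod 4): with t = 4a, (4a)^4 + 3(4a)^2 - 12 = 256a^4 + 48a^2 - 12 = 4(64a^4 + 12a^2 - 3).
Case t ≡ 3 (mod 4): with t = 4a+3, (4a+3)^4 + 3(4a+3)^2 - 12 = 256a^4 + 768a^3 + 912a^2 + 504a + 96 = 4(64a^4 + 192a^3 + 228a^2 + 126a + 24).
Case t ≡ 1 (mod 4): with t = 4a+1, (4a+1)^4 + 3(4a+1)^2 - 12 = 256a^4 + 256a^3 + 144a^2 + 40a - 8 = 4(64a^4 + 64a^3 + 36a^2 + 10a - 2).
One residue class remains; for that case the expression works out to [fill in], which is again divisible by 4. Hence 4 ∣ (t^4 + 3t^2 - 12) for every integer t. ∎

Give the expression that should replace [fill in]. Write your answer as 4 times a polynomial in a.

4(64a^4 + 128a^3 + 108a^2 + 44a + 4)

The residues treated are {0, 3, 1}, so the missing case is t ≡ 2 (mod 4); write t = 4a+2.
Then (4a+2)^4 + 3(4a+2)^2 - 12 = 256a^4 + 512a^3 + 432a^2 + 176a + 16 = 4(64a^4 + 128a^3 + 108a^2 + 44a + 4).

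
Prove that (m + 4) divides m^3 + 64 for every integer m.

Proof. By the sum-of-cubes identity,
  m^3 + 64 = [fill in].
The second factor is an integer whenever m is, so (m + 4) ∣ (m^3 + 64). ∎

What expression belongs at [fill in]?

(m + 4)(m^2 - 4m + 16)

a^3 + b^3 = (a + b)(a^2 - ab + b^2). With a = m, b = 4:
m^3 + 64 = (m + 4)(m^2 - 4m + 16).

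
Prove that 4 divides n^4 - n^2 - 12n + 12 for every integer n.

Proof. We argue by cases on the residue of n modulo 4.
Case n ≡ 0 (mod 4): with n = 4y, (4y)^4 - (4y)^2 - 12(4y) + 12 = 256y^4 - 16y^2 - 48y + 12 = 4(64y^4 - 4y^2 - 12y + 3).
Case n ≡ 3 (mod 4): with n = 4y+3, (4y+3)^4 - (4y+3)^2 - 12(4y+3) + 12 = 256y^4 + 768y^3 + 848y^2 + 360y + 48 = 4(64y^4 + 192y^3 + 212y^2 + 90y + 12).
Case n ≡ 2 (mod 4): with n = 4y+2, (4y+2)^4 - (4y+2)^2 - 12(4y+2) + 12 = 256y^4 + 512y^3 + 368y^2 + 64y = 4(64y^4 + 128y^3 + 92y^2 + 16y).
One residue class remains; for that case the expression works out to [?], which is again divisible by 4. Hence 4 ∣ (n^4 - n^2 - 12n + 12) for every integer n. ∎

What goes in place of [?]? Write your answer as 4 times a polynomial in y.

4(64y^4 + 64y^3 + 20y^2 - 10y)

Only n ≡ 1 (mod 4) is unaccounted for. Put n = 4y+1:
(4y+1)^4 - (4y+1)^2 - 12(4y+1) + 12 expands to 256y^4 + 256y^3 + 80y^2 - 40y,
and factoring out 4 leaves 4(64y^4 + 64y^3 + 20y^2 - 10y).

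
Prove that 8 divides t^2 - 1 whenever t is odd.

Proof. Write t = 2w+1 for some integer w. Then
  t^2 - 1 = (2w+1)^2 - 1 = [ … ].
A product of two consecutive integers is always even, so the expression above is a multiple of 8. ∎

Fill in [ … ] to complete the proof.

4w(w + 1)

(2w+1)^2 - 1 = 4w^2 + 4w + 1 - 1 = 4w^2 + 4w = 4w(w+1).
Since w and w+1 are consecutive, w(w+1) is even, and 4·(even) is a multiple of 8.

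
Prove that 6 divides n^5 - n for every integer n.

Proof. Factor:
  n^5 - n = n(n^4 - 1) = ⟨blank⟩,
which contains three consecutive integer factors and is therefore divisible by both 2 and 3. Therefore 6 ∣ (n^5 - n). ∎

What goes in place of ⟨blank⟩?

n^4 - 1 = (n^2 - 1)(n^2 + 1), and n^2 - 1 = (n-1)(n+1).
So n(n^4 - 1) = (n - 1)n(n + 1)(n^2 + 1).

(n - 1)n(n + 1)(n^2 + 1)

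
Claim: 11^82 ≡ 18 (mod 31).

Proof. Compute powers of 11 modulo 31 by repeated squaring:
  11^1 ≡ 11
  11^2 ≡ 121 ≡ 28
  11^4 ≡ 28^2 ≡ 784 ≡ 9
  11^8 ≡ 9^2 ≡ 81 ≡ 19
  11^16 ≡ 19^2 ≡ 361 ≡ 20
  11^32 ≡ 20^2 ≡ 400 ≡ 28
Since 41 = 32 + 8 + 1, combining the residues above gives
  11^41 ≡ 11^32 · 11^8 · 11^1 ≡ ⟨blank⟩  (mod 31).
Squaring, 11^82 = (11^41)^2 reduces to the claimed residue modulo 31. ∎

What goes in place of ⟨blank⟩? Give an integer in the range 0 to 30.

Multiply the listed residues: 28 · 19 · 11 = 532 → 5852.
Reducing modulo 31: 5852 = 188·31 + 24, so 11^41 ≡ 24.

24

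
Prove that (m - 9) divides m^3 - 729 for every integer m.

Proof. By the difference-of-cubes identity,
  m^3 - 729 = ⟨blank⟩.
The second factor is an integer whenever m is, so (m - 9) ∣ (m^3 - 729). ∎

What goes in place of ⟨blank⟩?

a^3 - b^3 = (a - b)(a^2 + ab + b^2). With a = m, b = 9:
m^3 - 729 = (m - 9)(m^2 + 9m + 81).

(m - 9)(m^2 + 9m + 81)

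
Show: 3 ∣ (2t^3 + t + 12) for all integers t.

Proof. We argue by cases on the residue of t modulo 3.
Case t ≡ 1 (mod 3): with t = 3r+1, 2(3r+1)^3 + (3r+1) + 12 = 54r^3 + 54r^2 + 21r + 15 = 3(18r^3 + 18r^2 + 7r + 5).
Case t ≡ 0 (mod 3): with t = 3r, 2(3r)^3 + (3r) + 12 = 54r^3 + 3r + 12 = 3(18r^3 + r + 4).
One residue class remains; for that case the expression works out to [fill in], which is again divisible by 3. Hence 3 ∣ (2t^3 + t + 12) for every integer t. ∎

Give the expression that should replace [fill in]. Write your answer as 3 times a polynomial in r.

3(18r^3 + 36r^2 + 25r + 10)

Only t ≡ 2 (mod 3) is unaccounted for. Put t = 3r+2:
2(3r+2)^3 + (3r+2) + 12 expands to 54r^3 + 108r^2 + 75r + 30,
and factoring out 3 leaves 3(18r^3 + 36r^2 + 25r + 10).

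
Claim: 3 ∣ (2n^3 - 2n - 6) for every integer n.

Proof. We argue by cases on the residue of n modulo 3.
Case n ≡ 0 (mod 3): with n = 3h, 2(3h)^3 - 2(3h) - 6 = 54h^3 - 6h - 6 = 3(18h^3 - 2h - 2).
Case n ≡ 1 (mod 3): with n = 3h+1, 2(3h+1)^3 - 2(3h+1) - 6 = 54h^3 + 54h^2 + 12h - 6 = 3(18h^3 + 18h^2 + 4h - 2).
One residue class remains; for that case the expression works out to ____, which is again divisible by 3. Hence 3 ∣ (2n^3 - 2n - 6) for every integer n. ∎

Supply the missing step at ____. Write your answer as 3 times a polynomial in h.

The residues treated are {0, 1}, so the missing case is n ≡ 2 (mod 3); write n = 3h+2.
Then 2(3h+2)^3 - 2(3h+2) - 6 = 54h^3 + 108h^2 + 66h + 6 = 3(18h^3 + 36h^2 + 22h + 2).

3(18h^3 + 36h^2 + 22h + 2)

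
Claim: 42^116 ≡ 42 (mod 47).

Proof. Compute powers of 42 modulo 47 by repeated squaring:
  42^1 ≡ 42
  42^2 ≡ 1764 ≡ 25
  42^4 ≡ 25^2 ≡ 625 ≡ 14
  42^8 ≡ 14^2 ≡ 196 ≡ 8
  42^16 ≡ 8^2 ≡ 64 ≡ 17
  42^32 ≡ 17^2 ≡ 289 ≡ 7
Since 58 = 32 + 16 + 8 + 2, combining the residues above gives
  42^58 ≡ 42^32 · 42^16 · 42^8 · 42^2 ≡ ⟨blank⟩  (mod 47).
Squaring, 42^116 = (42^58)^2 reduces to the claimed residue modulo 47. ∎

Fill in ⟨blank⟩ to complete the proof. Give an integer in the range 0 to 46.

42^32 · 42^16 · 42^8 · 42^2 ≡ 7 · 17 · 8 · 25 = 23800.
23800 mod 47 = 18, so 42^58 ≡ 18 (mod 47).

18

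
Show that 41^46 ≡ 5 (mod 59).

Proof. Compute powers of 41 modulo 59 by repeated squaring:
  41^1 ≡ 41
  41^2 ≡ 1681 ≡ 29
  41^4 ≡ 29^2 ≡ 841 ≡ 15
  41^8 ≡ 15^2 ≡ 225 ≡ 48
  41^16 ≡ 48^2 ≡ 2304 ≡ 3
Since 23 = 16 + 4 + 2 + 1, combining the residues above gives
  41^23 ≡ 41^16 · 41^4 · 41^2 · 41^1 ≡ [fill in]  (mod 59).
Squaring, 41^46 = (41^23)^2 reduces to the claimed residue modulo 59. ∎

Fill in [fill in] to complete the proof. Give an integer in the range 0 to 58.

41^16 · 41^4 · 41^2 · 41^1 ≡ 3 · 15 · 29 · 41 = 53505.
53505 mod 59 = 51, so 41^23 ≡ 51 (mod 59).

51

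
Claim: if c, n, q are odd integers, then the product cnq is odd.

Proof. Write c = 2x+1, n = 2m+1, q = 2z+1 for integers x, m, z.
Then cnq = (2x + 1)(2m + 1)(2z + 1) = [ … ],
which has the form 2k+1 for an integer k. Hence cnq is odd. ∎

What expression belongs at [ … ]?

Expanding: (2x + 1)(2m + 1)(2z + 1) = 8mxz + 4mx + 4mz + 2m + 4xz + 2x + 2z + 1.
Every term except the constant is even, so this is 2(4mxz + 2mx + 2mz + m + 2xz + x + z) + 1,
and 4mxz + 2mx + 2mz + m + 2xz + x + z ∈ ℤ gives the required form.

2(4mxz + 2mx + 2mz + m + 2xz + x + z) + 1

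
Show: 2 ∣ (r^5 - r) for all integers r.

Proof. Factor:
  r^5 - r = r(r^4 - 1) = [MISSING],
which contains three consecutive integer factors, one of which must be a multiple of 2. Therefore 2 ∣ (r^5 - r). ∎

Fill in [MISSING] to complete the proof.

r^4 - 1 = (r^2 - 1)(r^2 + 1), and r^2 - 1 = (r-1)(r+1).
So r(r^4 - 1) = (r - 1)r(r + 1)(r^2 + 1).

(r - 1)r(r + 1)(r^2 + 1)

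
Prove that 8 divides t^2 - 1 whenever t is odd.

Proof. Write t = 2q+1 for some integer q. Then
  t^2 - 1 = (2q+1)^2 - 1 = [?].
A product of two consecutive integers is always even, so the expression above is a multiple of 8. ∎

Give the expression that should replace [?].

(2q+1)^2 - 1 = 4q^2 + 4q + 1 - 1 = 4q^2 + 4q = 4q(q+1).
Since q and q+1 are consecutive, q(q+1) is even, and 4·(even) is a multiple of 8.

4q(q + 1)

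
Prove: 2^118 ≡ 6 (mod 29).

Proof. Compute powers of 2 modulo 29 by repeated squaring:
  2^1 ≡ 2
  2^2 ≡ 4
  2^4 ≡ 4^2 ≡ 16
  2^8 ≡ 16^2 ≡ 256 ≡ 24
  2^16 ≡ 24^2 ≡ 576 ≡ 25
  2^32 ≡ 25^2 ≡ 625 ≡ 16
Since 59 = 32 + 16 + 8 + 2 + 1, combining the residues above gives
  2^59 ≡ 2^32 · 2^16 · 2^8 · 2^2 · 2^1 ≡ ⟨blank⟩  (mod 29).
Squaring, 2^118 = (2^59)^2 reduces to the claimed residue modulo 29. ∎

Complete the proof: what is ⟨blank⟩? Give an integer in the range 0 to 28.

8

Multiply the listed residues: 16 · 25 · 24 · 4 · 2 = 400 → 9600 → 38400 → 76800.
Reducing modulo 29: 76800 = 2648·29 + 8, so 2^59 ≡ 8.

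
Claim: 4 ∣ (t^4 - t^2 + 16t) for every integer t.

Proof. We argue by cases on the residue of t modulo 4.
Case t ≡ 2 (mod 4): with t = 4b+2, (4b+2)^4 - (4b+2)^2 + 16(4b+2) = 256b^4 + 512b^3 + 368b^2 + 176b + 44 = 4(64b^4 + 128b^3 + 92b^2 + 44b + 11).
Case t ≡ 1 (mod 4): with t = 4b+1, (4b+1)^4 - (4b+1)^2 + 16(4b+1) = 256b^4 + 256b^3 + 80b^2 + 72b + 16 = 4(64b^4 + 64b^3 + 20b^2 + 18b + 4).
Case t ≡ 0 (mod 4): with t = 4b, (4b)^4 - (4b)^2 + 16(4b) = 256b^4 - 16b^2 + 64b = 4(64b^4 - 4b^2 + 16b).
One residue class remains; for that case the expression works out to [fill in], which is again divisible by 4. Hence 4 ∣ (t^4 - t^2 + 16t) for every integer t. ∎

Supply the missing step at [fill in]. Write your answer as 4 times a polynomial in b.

4(64b^4 + 192b^3 + 212b^2 + 118b + 30)

The residues treated are {2, 1, 0}, so the missing case is t ≡ 3 (mod 4); write t = 4b+3.
Then (4b+3)^4 - (4b+3)^2 + 16(4b+3) = 256b^4 + 768b^3 + 848b^2 + 472b + 120 = 4(64b^4 + 192b^3 + 212b^2 + 118b + 30).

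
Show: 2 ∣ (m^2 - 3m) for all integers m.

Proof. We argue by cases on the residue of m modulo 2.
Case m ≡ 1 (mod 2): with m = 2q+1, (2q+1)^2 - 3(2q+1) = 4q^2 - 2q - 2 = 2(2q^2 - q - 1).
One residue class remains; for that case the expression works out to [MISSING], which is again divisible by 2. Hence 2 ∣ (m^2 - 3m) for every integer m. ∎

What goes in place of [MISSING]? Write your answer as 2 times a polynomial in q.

The residues treated are {1}, so the missing case is m ≡ 0 (mod 2); write m = 2q.
Then (2q)^2 - 3(2q) = 4q^2 - 6q = 2(2q^2 - 3q).

2(2q^2 - 3q)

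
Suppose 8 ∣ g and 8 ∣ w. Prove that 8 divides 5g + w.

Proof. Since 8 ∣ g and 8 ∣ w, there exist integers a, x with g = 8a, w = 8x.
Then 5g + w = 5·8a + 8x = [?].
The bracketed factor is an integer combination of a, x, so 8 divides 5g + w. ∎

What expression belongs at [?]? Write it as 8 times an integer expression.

8(5a + x)

Pull the common 8 out of every term: 5·8a + 8x = 8(5a + x).
5a + x is an integer, which exhibits the divisibility.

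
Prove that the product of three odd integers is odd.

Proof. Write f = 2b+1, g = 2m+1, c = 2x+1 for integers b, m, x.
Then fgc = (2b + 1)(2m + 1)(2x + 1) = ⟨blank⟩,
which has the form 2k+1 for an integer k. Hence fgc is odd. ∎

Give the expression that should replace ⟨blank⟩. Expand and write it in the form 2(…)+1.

2(4bmx + 2bm + 2bx + b + 2mx + m + x) + 1

(2b + 1)(2m + 1)(2x + 1) = 8bmx + 4bm + 4bx + 2b + 4mx + 2m + 2x + 1
= 2(4bmx + 2bm + 2bx + b + 2mx + m + x) + 1.
Since 4bmx + 2bm + 2bx + b + 2mx + m + x is an integer, the product is of the form 2k+1 for an integer k.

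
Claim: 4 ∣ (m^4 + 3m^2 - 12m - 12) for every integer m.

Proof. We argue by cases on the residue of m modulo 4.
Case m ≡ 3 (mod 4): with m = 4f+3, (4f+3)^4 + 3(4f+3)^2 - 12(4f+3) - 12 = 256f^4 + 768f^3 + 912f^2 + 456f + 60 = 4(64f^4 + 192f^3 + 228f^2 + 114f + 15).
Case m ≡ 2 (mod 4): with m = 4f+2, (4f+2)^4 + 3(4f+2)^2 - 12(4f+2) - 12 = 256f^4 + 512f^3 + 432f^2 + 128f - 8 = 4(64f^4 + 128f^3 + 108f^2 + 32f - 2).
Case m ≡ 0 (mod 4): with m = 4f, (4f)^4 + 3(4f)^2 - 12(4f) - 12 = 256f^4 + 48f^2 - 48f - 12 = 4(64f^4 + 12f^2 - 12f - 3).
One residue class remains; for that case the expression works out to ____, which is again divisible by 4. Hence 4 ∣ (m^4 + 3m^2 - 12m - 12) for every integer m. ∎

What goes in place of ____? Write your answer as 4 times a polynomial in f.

The residues treated are {3, 2, 0}, so the missing case is m ≡ 1 (mod 4); write m = 4f+1.
Then (4f+1)^4 + 3(4f+1)^2 - 12(4f+1) - 12 = 256f^4 + 256f^3 + 144f^2 - 8f - 20 = 4(64f^4 + 64f^3 + 36f^2 - 2f - 5).

4(64f^4 + 64f^3 + 36f^2 - 2f - 5)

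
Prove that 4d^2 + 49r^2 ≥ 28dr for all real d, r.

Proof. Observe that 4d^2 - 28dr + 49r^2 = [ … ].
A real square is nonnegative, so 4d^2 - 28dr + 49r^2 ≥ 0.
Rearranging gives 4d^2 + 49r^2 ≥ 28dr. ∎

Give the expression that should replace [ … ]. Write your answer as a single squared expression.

(2d - 7r)^2

The leading and trailing coefficients are 2^2 and 7^2, and 28 = 2·2·7, so the trinomial is (2d - 7r)^2.
Hence 4d^2 - 28dr + 49r^2 ≥ 0.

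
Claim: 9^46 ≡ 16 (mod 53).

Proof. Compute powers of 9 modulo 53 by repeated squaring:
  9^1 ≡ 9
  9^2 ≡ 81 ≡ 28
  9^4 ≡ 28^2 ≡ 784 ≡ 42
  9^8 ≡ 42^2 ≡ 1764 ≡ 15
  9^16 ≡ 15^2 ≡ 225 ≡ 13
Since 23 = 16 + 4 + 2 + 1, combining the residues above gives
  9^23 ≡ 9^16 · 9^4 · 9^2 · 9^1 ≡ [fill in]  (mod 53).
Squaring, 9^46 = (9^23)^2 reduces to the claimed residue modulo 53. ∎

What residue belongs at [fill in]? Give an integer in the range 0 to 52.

4

Multiply the listed residues: 13 · 42 · 28 · 9 = 546 → 15288 → 137592.
Reducing modulo 53: 137592 = 2596·53 + 4, so 9^23 ≡ 4.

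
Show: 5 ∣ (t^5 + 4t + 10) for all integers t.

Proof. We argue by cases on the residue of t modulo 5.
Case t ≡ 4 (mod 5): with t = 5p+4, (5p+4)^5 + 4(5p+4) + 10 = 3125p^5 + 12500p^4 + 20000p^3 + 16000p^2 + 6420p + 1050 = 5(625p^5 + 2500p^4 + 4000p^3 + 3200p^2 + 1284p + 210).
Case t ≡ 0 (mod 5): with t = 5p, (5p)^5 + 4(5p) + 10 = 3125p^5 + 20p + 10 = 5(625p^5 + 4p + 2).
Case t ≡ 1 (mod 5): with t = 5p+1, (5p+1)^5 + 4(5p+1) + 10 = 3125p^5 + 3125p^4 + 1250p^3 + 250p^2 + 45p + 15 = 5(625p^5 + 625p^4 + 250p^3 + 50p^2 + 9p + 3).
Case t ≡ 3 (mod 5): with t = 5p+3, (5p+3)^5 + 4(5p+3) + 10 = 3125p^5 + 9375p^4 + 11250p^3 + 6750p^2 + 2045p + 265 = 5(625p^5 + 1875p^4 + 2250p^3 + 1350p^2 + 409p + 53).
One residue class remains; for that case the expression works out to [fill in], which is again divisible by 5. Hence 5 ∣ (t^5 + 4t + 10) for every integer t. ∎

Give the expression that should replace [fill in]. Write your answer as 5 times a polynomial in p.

The residues treated are {4, 0, 1, 3}, so the missing case is t ≡ 2 (mod 5); write t = 5p+2.
Then (5p+2)^5 + 4(5p+2) + 10 = 3125p^5 + 6250p^4 + 5000p^3 + 2000p^2 + 420p + 50 = 5(625p^5 + 1250p^4 + 1000p^3 + 400p^2 + 84p + 10).

5(625p^5 + 1250p^4 + 1000p^3 + 400p^2 + 84p + 10)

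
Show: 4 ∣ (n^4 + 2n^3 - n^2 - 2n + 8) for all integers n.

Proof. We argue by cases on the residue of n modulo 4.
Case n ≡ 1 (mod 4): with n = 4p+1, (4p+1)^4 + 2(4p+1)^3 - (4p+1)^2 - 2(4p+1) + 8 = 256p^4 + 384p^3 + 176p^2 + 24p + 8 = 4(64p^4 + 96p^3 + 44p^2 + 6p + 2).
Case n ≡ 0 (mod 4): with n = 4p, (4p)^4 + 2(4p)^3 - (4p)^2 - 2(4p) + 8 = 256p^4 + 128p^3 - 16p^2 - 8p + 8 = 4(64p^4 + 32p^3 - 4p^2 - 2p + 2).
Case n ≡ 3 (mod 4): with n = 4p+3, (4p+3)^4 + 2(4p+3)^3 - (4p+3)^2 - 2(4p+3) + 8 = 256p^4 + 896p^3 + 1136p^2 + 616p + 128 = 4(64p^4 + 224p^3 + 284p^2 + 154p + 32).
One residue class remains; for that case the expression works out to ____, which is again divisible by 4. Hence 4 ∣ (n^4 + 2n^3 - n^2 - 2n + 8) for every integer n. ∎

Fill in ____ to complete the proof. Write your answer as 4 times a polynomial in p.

4(64p^4 + 160p^3 + 140p^2 + 50p + 8)

Only n ≡ 2 (mod 4) is unaccounted for. Put n = 4p+2:
(4p+2)^4 + 2(4p+2)^3 - (4p+2)^2 - 2(4p+2) + 8 expands to 256p^4 + 640p^3 + 560p^2 + 200p + 32,
and factoring out 4 leaves 4(64p^4 + 160p^3 + 140p^2 + 50p + 8).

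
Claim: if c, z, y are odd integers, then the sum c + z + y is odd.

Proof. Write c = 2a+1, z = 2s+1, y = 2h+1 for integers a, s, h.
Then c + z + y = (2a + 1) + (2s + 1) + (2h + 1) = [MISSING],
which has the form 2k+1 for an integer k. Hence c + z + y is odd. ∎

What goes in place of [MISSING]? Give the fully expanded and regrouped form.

Expanding: (2a + 1) + (2s + 1) + (2h + 1) = 2a + 2h + 2s + 3.
Every term except the constant is even, so this is 2(a + h + s + 1) + 1,
and a + h + s + 1 ∈ ℤ gives the required form.

2(a + h + s + 1) + 1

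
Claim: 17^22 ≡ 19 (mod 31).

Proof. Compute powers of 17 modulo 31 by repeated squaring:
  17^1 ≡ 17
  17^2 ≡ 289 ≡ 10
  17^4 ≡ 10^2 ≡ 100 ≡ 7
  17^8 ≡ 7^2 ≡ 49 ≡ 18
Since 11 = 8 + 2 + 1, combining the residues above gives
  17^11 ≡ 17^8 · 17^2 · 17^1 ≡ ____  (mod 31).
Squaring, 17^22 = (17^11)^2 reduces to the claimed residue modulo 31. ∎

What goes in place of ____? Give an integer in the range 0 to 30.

17^8 · 17^2 · 17^1 ≡ 18 · 10 · 17 = 3060.
3060 mod 31 = 22, so 17^11 ≡ 22 (mod 31).

22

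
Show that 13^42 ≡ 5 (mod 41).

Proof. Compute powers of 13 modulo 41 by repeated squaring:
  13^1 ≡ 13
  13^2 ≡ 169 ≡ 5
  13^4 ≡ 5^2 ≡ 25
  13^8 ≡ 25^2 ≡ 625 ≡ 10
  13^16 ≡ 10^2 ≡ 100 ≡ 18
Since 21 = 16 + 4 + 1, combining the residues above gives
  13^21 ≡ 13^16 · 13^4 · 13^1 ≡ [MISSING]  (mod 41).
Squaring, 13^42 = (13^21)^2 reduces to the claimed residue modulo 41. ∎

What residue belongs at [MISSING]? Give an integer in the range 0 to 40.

28

Multiply the listed residues: 18 · 25 · 13 = 450 → 5850.
Reducing modulo 41: 5850 = 142·41 + 28, so 13^21 ≡ 28.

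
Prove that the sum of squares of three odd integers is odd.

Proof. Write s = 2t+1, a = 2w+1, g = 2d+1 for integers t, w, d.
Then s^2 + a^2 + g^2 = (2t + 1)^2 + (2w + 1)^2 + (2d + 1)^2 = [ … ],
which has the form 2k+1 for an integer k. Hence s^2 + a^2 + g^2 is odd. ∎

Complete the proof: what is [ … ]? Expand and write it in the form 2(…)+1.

Expanding: (2t + 1)^2 + (2w + 1)^2 + (2d + 1)^2 = 4d^2 + 4d + 4t^2 + 4t + 4w^2 + 4w + 3.
Every term except the constant is even, so this is 2(2d^2 + 2d + 2t^2 + 2t + 2w^2 + 2w + 1) + 1,
and 2d^2 + 2d + 2t^2 + 2t + 2w^2 + 2w + 1 ∈ ℤ gives the required form.

2(2d^2 + 2d + 2t^2 + 2t + 2w^2 + 2w + 1) + 1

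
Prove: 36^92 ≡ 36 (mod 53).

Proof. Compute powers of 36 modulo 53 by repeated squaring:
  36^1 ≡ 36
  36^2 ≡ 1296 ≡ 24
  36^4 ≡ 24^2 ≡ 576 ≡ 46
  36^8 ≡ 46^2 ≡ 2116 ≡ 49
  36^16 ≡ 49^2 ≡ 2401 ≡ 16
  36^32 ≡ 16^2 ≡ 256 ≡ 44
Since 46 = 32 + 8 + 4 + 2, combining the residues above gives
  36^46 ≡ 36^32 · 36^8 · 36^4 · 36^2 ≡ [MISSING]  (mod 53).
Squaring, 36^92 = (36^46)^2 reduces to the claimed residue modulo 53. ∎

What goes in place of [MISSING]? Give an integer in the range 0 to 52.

47

Multiply the listed residues: 44 · 49 · 46 · 24 = 2156 → 99176 → 2380224.
Reducing modulo 53: 2380224 = 44909·53 + 47, so 36^46 ≡ 47.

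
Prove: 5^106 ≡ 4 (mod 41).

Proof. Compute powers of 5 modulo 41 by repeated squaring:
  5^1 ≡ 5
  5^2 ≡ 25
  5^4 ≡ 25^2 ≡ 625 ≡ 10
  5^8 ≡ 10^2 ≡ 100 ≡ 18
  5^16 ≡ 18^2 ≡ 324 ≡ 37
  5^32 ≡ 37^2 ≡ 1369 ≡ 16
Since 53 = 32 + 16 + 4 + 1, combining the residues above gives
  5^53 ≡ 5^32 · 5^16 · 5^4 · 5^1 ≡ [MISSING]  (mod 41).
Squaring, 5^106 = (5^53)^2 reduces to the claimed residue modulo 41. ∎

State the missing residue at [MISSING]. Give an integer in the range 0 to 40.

39

5^32 · 5^16 · 5^4 · 5^1 ≡ 16 · 37 · 10 · 5 = 29600.
29600 mod 41 = 39, so 5^53 ≡ 39 (mod 41).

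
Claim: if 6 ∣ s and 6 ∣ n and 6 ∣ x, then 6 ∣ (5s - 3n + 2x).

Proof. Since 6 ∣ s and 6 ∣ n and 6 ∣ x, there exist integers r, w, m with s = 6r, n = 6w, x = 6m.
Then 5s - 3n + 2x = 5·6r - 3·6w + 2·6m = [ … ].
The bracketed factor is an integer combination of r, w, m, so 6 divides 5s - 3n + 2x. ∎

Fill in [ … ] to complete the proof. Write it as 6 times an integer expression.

Pull the common 6 out of every term: 5·6r - 3·6w + 2·6m = 6(2m + 5r - 3w).
2m + 5r - 3w is an integer, which exhibits the divisibility.

6(2m + 5r - 3w)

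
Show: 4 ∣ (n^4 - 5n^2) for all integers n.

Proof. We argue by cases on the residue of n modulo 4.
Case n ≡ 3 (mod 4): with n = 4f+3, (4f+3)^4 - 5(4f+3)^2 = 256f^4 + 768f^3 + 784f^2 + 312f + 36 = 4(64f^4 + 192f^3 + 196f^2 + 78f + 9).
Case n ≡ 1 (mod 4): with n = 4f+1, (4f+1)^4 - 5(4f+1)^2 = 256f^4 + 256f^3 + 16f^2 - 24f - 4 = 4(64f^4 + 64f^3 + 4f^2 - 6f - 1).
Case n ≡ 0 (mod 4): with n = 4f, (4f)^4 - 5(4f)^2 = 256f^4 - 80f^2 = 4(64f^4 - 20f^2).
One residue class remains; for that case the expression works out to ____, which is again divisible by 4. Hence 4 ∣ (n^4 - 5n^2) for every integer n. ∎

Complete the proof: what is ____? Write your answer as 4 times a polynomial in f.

Only n ≡ 2 (mod 4) is unaccounted for. Put n = 4f+2:
(4f+2)^4 - 5(4f+2)^2 expands to 256f^4 + 512f^3 + 304f^2 + 48f - 4,
and factoring out 4 leaves 4(64f^4 + 128f^3 + 76f^2 + 12f - 1).

4(64f^4 + 128f^3 + 76f^2 + 12f - 1)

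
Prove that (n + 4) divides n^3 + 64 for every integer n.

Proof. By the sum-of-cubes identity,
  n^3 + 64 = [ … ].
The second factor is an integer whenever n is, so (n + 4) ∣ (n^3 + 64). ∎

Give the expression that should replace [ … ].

(n + 4)(n^2 - 4n + 16)

Polynomial division of n^3 + 64 by n + 4 leaves remainder 0 and quotient n^2 - 4n + 16.
Hence n^3 + 64 = (n + 4)(n^2 - 4n + 16).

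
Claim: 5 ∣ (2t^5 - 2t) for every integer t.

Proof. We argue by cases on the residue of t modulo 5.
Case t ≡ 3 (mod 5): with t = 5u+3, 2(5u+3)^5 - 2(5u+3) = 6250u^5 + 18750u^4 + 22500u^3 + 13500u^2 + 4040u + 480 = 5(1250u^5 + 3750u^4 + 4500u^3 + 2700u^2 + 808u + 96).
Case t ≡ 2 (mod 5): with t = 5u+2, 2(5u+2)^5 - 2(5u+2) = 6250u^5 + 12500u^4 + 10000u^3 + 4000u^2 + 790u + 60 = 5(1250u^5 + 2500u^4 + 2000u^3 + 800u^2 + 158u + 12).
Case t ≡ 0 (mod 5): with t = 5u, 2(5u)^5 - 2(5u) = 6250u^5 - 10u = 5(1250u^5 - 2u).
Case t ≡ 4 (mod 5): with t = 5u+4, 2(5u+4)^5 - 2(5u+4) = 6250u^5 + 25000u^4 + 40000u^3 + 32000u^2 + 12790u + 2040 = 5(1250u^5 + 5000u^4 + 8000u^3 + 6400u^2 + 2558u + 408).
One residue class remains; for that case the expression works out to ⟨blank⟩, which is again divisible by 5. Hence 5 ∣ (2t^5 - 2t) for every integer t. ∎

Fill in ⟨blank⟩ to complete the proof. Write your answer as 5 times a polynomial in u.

Only t ≡ 1 (mod 5) is unaccounted for. Put t = 5u+1:
2(5u+1)^5 - 2(5u+1) expands to 6250u^5 + 6250u^4 + 2500u^3 + 500u^2 + 40u,
and factoring out 5 leaves 5(1250u^5 + 1250u^4 + 500u^3 + 100u^2 + 8u).

5(1250u^5 + 1250u^4 + 500u^3 + 100u^2 + 8u)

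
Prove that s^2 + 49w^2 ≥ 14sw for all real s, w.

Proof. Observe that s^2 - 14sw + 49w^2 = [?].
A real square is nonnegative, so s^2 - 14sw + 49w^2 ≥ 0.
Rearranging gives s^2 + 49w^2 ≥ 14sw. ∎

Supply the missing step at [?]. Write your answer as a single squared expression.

(s - 7w)^2

s^2 - 14sw + 49w^2 is a perfect-square trinomial: the outer terms are (s)^2 and (7w)^2, and the cross term is -2·s·7w.
So s^2 - 14sw + 49w^2 = (s - 7w)^2 ≥ 0.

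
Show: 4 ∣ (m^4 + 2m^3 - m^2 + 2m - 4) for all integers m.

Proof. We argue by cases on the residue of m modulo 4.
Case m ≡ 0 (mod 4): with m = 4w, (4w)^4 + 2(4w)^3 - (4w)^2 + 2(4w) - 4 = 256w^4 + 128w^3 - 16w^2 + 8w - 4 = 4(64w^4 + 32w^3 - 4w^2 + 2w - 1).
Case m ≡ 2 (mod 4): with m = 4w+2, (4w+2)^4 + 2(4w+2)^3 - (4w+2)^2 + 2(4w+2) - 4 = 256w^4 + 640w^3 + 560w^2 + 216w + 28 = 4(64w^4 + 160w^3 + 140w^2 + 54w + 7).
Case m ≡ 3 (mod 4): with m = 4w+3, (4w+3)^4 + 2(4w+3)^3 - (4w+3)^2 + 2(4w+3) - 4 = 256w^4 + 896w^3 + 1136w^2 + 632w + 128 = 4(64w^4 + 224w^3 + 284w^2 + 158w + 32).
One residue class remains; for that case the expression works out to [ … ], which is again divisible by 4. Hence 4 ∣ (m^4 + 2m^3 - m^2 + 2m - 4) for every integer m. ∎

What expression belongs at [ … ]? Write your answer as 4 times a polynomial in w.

Only m ≡ 1 (mod 4) is unaccounted for. Put m = 4w+1:
(4w+1)^4 + 2(4w+1)^3 - (4w+1)^2 + 2(4w+1) - 4 expands to 256w^4 + 384w^3 + 176w^2 + 40w,
and factoring out 4 leaves 4(64w^4 + 96w^3 + 44w^2 + 10w).

4(64w^4 + 96w^3 + 44w^2 + 10w)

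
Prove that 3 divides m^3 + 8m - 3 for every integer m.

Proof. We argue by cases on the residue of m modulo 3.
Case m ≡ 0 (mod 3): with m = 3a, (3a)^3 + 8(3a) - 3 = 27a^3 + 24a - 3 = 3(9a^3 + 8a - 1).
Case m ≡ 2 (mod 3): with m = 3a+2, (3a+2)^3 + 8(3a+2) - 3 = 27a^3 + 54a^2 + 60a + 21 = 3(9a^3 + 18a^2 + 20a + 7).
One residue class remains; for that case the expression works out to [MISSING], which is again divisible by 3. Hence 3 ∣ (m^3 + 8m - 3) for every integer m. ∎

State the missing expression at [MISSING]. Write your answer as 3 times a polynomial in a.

The residues treated are {0, 2}, so the missing case is m ≡ 1 (mod 3); write m = 3a+1.
Then (3a+1)^3 + 8(3a+1) - 3 = 27a^3 + 27a^2 + 33a + 6 = 3(9a^3 + 9a^2 + 11a + 2).

3(9a^3 + 9a^2 + 11a + 2)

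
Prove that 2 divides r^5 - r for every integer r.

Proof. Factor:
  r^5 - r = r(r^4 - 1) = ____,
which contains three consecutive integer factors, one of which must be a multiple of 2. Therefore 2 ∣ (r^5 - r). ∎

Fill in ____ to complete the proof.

(r - 1)r(r + 1)(r^2 + 1)

r^4 - 1 = (r^2 - 1)(r^2 + 1), and r^2 - 1 = (r-1)(r+1).
So r(r^4 - 1) = (r - 1)r(r + 1)(r^2 + 1).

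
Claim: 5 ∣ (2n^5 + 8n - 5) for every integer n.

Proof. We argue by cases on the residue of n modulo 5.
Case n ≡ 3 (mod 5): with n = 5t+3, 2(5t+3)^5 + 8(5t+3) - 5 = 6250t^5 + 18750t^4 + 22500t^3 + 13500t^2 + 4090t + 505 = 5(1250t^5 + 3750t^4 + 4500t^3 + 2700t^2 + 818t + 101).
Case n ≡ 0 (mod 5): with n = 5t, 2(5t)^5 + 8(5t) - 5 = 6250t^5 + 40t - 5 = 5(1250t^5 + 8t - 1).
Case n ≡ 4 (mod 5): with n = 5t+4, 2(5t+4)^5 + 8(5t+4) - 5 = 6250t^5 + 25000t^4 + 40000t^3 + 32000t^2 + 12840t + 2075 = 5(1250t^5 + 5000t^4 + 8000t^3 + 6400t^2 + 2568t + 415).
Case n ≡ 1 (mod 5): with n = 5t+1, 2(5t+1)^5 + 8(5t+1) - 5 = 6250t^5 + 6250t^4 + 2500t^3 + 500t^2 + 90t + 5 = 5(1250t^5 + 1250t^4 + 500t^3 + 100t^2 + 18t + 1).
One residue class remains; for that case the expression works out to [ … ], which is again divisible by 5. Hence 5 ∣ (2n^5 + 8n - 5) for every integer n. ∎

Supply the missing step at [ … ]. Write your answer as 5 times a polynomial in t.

Only n ≡ 2 (mod 5) is unaccounted for. Put n = 5t+2:
2(5t+2)^5 + 8(5t+2) - 5 expands to 6250t^5 + 12500t^4 + 10000t^3 + 4000t^2 + 840t + 75,
and factoring out 5 leaves 5(1250t^5 + 2500t^4 + 2000t^3 + 800t^2 + 168t + 15).

5(1250t^5 + 2500t^4 + 2000t^3 + 800t^2 + 168t + 15)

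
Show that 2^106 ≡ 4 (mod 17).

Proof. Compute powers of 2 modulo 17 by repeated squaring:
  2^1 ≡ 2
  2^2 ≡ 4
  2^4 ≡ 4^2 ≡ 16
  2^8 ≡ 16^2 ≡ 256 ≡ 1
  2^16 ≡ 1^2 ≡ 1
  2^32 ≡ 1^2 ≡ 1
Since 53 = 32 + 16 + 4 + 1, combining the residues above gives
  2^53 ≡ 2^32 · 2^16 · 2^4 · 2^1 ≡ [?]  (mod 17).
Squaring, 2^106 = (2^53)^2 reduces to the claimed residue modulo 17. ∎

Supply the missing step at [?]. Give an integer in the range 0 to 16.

15

2^32 · 2^16 · 2^4 · 2^1 ≡ 1 · 1 · 16 · 2 = 32.
32 mod 17 = 15, so 2^53 ≡ 15 (mod 17).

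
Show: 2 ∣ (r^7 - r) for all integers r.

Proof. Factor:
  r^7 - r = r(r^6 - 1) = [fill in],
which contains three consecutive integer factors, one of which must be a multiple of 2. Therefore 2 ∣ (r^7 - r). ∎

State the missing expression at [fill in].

(r - 1)r(r + 1)(r^4 + r^2 + 1)

r^6 - 1 = (r^2 - 1)(r^4 + r^2 + 1), and r^2 - 1 = (r-1)(r+1).
So r(r^6 - 1) = (r - 1)r(r + 1)(r^4 + r^2 + 1).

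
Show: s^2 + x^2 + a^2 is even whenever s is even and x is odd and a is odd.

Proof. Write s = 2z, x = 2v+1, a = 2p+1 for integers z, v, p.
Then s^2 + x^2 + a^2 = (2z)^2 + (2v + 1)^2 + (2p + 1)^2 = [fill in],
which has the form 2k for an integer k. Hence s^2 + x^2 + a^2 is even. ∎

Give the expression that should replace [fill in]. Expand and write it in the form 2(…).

2(2p^2 + 2p + 2v^2 + 2v + 2z^2 + 1)

(2z)^2 + (2v + 1)^2 + (2p + 1)^2 = 4p^2 + 4p + 4v^2 + 4v + 4z^2 + 2
= 2(2p^2 + 2p + 2v^2 + 2v + 2z^2 + 1).
Since 2p^2 + 2p + 2v^2 + 2v + 2z^2 + 1 is an integer, the sum of squares is of the form 2k for an integer k.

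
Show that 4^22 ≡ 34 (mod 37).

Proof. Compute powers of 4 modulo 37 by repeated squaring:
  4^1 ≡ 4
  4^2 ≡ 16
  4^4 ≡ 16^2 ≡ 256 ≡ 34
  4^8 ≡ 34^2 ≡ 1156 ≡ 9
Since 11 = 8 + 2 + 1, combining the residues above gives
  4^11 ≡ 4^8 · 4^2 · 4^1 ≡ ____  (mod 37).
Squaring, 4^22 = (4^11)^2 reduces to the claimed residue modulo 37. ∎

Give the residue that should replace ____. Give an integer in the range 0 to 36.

Multiply the listed residues: 9 · 16 · 4 = 144 → 576.
Reducing modulo 37: 576 = 15·37 + 21, so 4^11 ≡ 21.

21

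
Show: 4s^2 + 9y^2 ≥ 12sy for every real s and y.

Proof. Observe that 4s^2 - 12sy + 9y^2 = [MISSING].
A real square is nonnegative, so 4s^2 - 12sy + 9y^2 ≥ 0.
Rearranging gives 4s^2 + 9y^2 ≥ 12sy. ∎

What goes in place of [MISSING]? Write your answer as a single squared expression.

(2s - 3y)^2

The leading and trailing coefficients are 2^2 and 3^2, and 12 = 2·2·3, so the trinomial is (2s - 3y)^2.
Hence 4s^2 - 12sy + 9y^2 ≥ 0.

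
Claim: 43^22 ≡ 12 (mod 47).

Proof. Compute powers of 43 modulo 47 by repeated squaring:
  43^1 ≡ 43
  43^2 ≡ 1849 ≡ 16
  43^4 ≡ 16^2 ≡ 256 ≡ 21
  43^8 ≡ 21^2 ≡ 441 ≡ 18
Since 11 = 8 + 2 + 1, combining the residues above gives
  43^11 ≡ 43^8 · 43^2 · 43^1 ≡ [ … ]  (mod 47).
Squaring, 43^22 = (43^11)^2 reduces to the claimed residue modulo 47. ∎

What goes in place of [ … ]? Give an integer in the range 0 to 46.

Multiply the listed residues: 18 · 16 · 43 = 288 → 12384.
Reducing modulo 47: 12384 = 263·47 + 23, so 43^11 ≡ 23.

23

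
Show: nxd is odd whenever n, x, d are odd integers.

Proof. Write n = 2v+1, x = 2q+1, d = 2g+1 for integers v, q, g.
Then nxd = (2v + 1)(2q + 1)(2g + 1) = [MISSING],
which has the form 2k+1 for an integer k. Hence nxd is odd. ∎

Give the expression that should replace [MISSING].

2(4gqv + 2gq + 2gv + g + 2qv + q + v) + 1

Expanding: (2v + 1)(2q + 1)(2g + 1) = 8gqv + 4gq + 4gv + 2g + 4qv + 2q + 2v + 1.
Every term except the constant is even, so this is 2(4gqv + 2gq + 2gv + g + 2qv + q + v) + 1,
and 4gqv + 2gq + 2gv + g + 2qv + q + v ∈ ℤ gives the required form.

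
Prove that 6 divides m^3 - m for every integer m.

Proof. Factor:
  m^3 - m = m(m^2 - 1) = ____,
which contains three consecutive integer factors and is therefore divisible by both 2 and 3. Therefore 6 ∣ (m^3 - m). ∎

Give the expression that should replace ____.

(m - 1)m(m + 1)

m(m^2 - 1) = m(m - 1)(m + 1) = (m - 1)m(m + 1).
These three factors are consecutive integers, so their product is divisible by 6.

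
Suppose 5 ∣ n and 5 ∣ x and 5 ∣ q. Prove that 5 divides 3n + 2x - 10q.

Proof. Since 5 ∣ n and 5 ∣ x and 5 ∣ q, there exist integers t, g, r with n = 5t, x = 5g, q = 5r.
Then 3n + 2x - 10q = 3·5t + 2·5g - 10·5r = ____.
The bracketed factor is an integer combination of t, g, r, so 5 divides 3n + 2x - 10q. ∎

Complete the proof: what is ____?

Each term has a factor of 5: 3·5t + 2·5g - 10·5r = 5·(2g - 10r + 3t).
Since 2g - 10r + 3t is an integer, 5 ∣ (3n + 2x - 10q).

5(2g - 10r + 3t)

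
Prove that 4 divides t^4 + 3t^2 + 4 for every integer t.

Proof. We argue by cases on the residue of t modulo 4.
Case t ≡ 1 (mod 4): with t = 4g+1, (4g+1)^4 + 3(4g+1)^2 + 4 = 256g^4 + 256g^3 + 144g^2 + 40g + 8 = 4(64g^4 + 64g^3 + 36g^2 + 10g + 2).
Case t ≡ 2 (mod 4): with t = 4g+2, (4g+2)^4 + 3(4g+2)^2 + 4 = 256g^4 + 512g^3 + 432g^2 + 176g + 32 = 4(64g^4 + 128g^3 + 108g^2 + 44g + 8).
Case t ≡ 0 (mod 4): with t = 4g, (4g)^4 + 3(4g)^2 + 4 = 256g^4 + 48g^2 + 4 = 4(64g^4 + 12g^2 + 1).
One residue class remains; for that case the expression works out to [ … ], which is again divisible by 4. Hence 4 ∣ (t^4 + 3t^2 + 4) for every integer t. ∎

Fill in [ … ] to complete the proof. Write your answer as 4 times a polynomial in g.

Only t ≡ 3 (mod 4) is unaccounted for. Put t = 4g+3:
(4g+3)^4 + 3(4g+3)^2 + 4 expands to 256g^4 + 768g^3 + 912g^2 + 504g + 112,
and factoring out 4 leaves 4(64g^4 + 192g^3 + 228g^2 + 126g + 28).

4(64g^4 + 192g^3 + 228g^2 + 126g + 28)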